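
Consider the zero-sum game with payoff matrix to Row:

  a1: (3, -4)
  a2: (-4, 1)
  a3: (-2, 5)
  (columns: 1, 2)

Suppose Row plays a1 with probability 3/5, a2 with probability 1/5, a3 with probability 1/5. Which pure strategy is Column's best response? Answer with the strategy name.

2

If Column plays 1, Row's expected payoff is (3/5)·3 + (1/5)·(-4) + (1/5)·(-2) = 3/5.
If Column plays 2, Row's expected payoff is (3/5)·(-4) + (1/5)·1 + (1/5)·5 = -6/5.
Column minimizes Row's payoff; the smallest is -6/5, so the best response is 2.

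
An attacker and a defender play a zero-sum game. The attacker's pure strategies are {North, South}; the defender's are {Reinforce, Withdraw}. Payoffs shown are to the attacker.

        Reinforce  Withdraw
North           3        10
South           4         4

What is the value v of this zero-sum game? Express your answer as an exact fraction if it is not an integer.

Row minima: North → 3, South → 4; maximin = 4.
Column maxima: Reinforce → 4, Withdraw → 10; minimax = 4.
Since maximin = minimax = 4, there is a saddle point and the value is 4.

4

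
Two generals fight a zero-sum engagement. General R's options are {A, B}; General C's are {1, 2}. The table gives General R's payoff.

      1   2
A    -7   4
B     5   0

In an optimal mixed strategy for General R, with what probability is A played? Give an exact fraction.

5/16

Row minima: A → -7, B → 0; maximin = 0.
Column maxima: 1 → 5, 2 → 4; minimax = 4.
0 ≠ 4, so there is no saddle point; optimal play is mixed.
Let General R play A with probability p. Expected payoff against 1: (-7)p + 5(1−p) = −12p + 5; against 2: 4p + 0(1−p) = 4p.
Setting these equal: −12p + 5 = 4p ⇒ −16p = -5 ⇒ p = 5/16, and the value is (-12)·(5/16) + 5 = 5/4.
For General C: with q = P(1), equating A's and B's payoffs gives −11q + 4 = 5q ⇒ q = 1/4.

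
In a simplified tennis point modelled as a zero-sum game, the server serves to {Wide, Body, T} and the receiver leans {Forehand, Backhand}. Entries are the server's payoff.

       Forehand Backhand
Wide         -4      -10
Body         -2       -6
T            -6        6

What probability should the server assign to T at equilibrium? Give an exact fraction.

1/4

Row minima: Wide → -10, Body → -6, T → -6; maximin = -6.
Column maxima: Forehand → -2, Backhand → 6; minimax = -2.
-6 ≠ -2, so there is no saddle point; optimal play is mixed.
Wide is strictly dominated by Body, so the server never plays it.
On the remaining 2×2 (Body, T vs Forehand, Backhand):
Let the server play Body with probability p. Expected payoff against Forehand: (-2)p + (-6)(1−p) = 4p − 6; against Backhand: (-6)p + 6(1−p) = −12p + 6.
Setting these equal: 4p − 6 = −12p + 6 ⇒ 16p = 12 ⇒ p = 3/4, and the value is (4)·(3/4) − 6 = -3.
For the receiver: with q = P(Forehand), equating Body's and T's payoffs gives 4q − 6 = −12q + 6 ⇒ q = 3/4.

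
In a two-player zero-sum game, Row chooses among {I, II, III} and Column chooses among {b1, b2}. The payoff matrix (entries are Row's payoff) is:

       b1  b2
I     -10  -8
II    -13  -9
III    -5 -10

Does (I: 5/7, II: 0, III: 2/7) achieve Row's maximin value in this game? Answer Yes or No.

Yes

Against b1 this mix gives (5/7)·(-10) + (2/7)·(-5) = -60/7.
Against b2 this mix gives (5/7)·(-8) + (2/7)·(-10) = -60/7.
All of Column's active replies (b1, b2) yield -60/7, and no column does worse for Row. The mix makes Column indifferent and guarantees -60/7, so it is optimal.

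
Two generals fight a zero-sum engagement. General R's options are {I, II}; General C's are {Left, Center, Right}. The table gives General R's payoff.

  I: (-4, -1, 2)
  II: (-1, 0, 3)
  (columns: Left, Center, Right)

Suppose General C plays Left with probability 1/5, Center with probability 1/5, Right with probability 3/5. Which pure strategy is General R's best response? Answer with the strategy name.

Expected payoff of I: (1/5)·(-4) + (1/5)·(-1) + (3/5)·2 = 1/5.
Expected payoff of II: (1/5)·(-1) + (1/5)·0 + (3/5)·3 = 8/5.
The largest is 8/5, so General R's best response is II.

II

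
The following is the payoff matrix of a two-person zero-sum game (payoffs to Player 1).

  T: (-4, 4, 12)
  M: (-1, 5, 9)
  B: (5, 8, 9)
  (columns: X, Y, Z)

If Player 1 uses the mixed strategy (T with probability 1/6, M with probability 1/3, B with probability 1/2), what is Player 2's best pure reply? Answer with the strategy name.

X

If Player 2 plays X, Player 1's expected payoff is (1/6)·(-4) + (1/3)·(-1) + (1/2)·5 = 3/2.
If Player 2 plays Y, Player 1's expected payoff is (1/6)·4 + (1/3)·5 + (1/2)·8 = 19/3.
If Player 2 plays Z, Player 1's expected payoff is (1/6)·12 + (1/3)·9 + (1/2)·9 = 19/2.
Player 2 minimizes Player 1's payoff; the smallest is 3/2, so the best response is X.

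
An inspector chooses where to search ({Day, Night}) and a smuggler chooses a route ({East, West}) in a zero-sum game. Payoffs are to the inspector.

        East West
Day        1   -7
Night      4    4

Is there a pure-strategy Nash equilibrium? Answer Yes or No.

Row minima: Day → -7, Night → 4; maximin = 4.
Column maxima: East → 4, West → 4; minimax = 4.
maximin = minimax = 4, so a saddle point exists.

Yes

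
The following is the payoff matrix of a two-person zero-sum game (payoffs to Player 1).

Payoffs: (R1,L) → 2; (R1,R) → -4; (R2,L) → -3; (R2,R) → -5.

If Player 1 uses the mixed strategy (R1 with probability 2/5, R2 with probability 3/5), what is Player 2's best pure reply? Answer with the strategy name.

R

If Player 2 plays L, Player 1's expected payoff is (2/5)·2 + (3/5)·(-3) = -1.
If Player 2 plays R, Player 1's expected payoff is (2/5)·(-4) + (3/5)·(-5) = -23/5.
Player 2 minimizes Player 1's payoff; the smallest is -23/5, so the best response is R.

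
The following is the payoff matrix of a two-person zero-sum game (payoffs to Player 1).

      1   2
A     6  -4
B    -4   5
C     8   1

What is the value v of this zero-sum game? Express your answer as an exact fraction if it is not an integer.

Row minima: A → -4, B → -4, C → 1; maximin = 1.
Column maxima: 1 → 8, 2 → 5; minimax = 5.
1 ≠ 5, so there is no saddle point; optimal play is mixed.
A is strictly dominated by C, so Player 1 never plays it.
On the remaining 2×2 (B, C vs 1, 2):
Let Player 1 play B with probability p. Expected payoff against 1: (-4)p + 8(1−p) = −12p + 8; against 2: 5p + 1(1−p) = 4p + 1.
Setting these equal: −12p + 8 = 4p + 1 ⇒ −16p = -7 ⇒ p = 7/16, and the value is (-12)·(7/16) + 8 = 11/4.
For Player 2: with q = P(1), equating B's and C's payoffs gives −9q + 5 = 7q + 1 ⇒ q = 1/4.

11/4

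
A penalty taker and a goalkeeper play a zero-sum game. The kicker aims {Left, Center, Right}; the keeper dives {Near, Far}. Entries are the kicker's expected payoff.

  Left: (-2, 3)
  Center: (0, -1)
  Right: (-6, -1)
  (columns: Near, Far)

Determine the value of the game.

Row minima: Left → -2, Center → -1, Right → -6; maximin = -1.
Column maxima: Near → 0, Far → 3; minimax = 0.
-1 ≠ 0, so there is no saddle point; optimal play is mixed.
Right is strictly dominated by Left, so the kicker never plays it.
On the remaining 2×2 (Left, Center vs Near, Far):
Let the kicker play Left with probability p. Expected payoff against Near: (-2)p + 0(1−p) = −2p; against Far: 3p + (-1)(1−p) = 4p − 1.
Setting these equal: −2p = 4p − 1 ⇒ −6p = -1 ⇒ p = 1/6, and the value is (-2)·(1/6) = -1/3.
For the keeper: with q = P(Near), equating Left's and Center's payoffs gives −5q + 3 = q − 1 ⇒ q = 2/3.

-1/3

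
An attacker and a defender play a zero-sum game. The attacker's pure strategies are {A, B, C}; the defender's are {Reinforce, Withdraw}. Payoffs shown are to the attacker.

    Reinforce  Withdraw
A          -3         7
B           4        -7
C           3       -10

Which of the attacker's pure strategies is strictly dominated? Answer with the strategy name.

C

B gives a strictly higher payoff than C against every column: 4 > 3, -7 > -10.
So C is strictly dominated and the attacker never plays it.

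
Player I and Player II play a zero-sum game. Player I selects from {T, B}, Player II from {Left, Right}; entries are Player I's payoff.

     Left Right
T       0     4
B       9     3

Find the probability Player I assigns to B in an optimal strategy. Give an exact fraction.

Row minima: T → 0, B → 3; maximin = 3.
Column maxima: Left → 9, Right → 4; minimax = 4.
3 ≠ 4, so there is no saddle point; optimal play is mixed.
Let Player I play T with probability p. Expected payoff against Left: 0p + 9(1−p) = −9p + 9; against Right: 4p + 3(1−p) = p + 3.
Setting these equal: −9p + 9 = p + 3 ⇒ −10p = -6 ⇒ p = 3/5, and the value is (-9)·(3/5) + 9 = 18/5.
For Player II: with q = P(Left), equating T's and B's payoffs gives −4q + 4 = 6q + 3 ⇒ q = 1/10.

2/5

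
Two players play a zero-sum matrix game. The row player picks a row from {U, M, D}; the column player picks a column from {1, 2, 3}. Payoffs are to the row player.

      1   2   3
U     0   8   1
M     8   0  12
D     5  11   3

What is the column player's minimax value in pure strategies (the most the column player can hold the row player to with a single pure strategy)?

8

Column maxima: 1 → 8, 2 → 11, 3 → 12.
The smallest of these is 8.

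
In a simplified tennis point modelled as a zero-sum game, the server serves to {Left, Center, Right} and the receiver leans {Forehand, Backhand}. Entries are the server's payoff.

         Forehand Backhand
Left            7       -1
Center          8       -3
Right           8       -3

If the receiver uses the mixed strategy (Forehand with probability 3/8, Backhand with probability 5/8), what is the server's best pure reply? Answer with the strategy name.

Left

Expected payoff of Left: (3/8)·7 + (5/8)·(-1) = 2.
Expected payoff of Center: (3/8)·8 + (5/8)·(-3) = 9/8.
Expected payoff of Right: (3/8)·8 + (5/8)·(-3) = 9/8.
The largest is 2, so the server's best response is Left.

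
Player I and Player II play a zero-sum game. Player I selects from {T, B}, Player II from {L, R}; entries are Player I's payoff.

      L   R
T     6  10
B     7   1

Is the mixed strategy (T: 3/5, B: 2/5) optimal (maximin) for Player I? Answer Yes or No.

Against L this mix gives (3/5)·6 + (2/5)·7 = 32/5.
Against R this mix gives (3/5)·10 + (2/5)·1 = 32/5.
All of Player II's active replies (L, R) yield 32/5, and no column does worse for Player I. The mix makes Player II indifferent and guarantees 32/5, so it is optimal.

Yes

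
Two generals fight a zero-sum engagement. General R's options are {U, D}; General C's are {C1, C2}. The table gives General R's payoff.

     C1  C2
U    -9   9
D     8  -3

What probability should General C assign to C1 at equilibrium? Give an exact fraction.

Row minima: U → -9, D → -3; maximin = -3.
Column maxima: C1 → 8, C2 → 9; minimax = 8.
-3 ≠ 8, so there is no saddle point; optimal play is mixed.
Let General R play U with probability p. Expected payoff against C1: (-9)p + 8(1−p) = −17p + 8; against C2: 9p + (-3)(1−p) = 12p − 3.
Setting these equal: −17p + 8 = 12p − 3 ⇒ −29p = -11 ⇒ p = 11/29, and the value is (-17)·(11/29) + 8 = 45/29.
For General C: with q = P(C1), equating U's and D's payoffs gives −18q + 9 = 11q − 3 ⇒ q = 12/29.

12/29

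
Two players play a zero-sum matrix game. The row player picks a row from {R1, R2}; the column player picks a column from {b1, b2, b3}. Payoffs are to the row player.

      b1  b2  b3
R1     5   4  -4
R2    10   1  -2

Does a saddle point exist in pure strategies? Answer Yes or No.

Yes

Row minima: R1 → -4, R2 → -2; maximin = -2.
Column maxima: b1 → 10, b2 → 4, b3 → -2; minimax = -2.
maximin = minimax = -2, so a saddle point exists.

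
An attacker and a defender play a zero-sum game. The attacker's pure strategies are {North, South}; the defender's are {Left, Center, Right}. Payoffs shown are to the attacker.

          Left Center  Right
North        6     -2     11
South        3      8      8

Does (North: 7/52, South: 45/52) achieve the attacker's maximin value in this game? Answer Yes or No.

Against Left this mix gives (7/52)·6 + (45/52)·3 = 177/52.
Against Center this mix gives (7/52)·(-2) + (45/52)·8 = 173/26.
Against Right this mix gives (7/52)·11 + (45/52)·8 = 437/52.
The defender will play Left, holding the attacker to 177/52. Shifting weight toward the row that does better against Left would raise this floor (the equalizing mix achieves 54/13 against both Left and Center), so the proposed strategy is not optimal.

No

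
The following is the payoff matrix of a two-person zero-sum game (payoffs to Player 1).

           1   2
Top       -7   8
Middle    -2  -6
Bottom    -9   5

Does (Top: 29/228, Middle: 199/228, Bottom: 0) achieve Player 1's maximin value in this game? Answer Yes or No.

No

Against 1 this mix gives (29/228)·(-7) + (199/228)·(-2) = -601/228.
Against 2 this mix gives (29/228)·8 + (199/228)·(-6) = -481/114.
Player 2 will play 2, holding Player 1 to -481/114. Shifting weight toward the row that does better against 2 would raise this floor (the equalizing mix achieves -58/19 against both 2 and 1), so the proposed strategy is not optimal.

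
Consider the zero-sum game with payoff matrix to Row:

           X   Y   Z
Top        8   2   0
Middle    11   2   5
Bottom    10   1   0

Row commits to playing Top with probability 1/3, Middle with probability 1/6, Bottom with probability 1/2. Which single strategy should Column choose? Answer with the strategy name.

If Column plays X, Row's expected payoff is (1/3)·8 + (1/6)·11 + (1/2)·10 = 19/2.
If Column plays Y, Row's expected payoff is (1/3)·2 + (1/6)·2 + (1/2)·1 = 3/2.
If Column plays Z, Row's expected payoff is (1/3)·0 + (1/6)·5 + (1/2)·0 = 5/6.
Column minimizes Row's payoff; the smallest is 5/6, so the best response is Z.

Z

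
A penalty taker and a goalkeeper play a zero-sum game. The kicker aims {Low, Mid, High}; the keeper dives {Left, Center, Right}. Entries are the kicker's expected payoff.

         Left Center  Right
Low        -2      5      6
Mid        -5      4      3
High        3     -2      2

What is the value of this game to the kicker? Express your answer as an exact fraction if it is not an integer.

11/12

Row minima: Low → -2, Mid → -5, High → -2; maximin = -2.
Column maxima: Left → 3, Center → 5, Right → 6; minimax = 3.
-2 ≠ 3, so there is no saddle point; optimal play is mixed.
Mid is strictly dominated by Low, so the kicker never plays it.
With Mid eliminated, Right is strictly dominated by Center (it gives the kicker strictly more in every remaining row), so the keeper never plays it.
On the remaining 2×2 (Low, High vs Left, Center):
Let the kicker play Low with probability p. Expected payoff against Left: (-2)p + 3(1−p) = −5p + 3; against Center: 5p + (-2)(1−p) = 7p − 2.
Setting these equal: −5p + 3 = 7p − 2 ⇒ −12p = -5 ⇒ p = 5/12, and the value is (-5)·(5/12) + 3 = 11/12.
For the keeper: with q = P(Left), equating Low's and High's payoffs gives −7q + 5 = 5q − 2 ⇒ q = 7/12.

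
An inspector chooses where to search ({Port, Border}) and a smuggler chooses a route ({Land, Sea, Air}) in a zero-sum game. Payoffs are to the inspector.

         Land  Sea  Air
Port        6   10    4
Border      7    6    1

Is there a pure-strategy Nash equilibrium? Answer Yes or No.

Yes

Row minima: Port → 4, Border → 1; maximin = 4.
Column maxima: Land → 7, Sea → 10, Air → 4; minimax = 4.
maximin = minimax = 4, so a saddle point exists.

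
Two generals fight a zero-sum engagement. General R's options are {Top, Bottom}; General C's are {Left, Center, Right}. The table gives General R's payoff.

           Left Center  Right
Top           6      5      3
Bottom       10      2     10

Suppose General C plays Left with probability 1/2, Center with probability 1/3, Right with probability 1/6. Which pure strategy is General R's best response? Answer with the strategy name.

Expected payoff of Top: (1/2)·6 + (1/3)·5 + (1/6)·3 = 31/6.
Expected payoff of Bottom: (1/2)·10 + (1/3)·2 + (1/6)·10 = 22/3.
The largest is 22/3, so General R's best response is Bottom.

Bottom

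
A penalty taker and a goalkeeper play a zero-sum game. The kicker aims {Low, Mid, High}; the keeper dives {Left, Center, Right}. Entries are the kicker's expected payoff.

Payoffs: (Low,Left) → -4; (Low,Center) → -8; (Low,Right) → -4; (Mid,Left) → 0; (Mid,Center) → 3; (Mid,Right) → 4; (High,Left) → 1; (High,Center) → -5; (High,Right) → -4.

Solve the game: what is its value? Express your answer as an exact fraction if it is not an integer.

1/3

Row minima: Low → -8, Mid → 0, High → -5; maximin = 0.
Column maxima: Left → 1, Center → 3, Right → 4; minimax = 1.
0 ≠ 1, so there is no saddle point; optimal play is mixed.
Low is strictly dominated by Mid, so the kicker never plays it.
Right is strictly dominated by Center (it gives the kicker strictly more in every row), so the keeper never plays it.
On the remaining 2×2 (Mid, High vs Left, Center):
Let the kicker play Mid with probability p. Expected payoff against Left: 0p + 1(1−p) = −p + 1; against Center: 3p + (-5)(1−p) = 8p − 5.
Setting these equal: −p + 1 = 8p − 5 ⇒ −9p = -6 ⇒ p = 2/3, and the value is (-1)·(2/3) + 1 = 1/3.
For the keeper: with q = P(Left), equating Mid's and High's payoffs gives −3q + 3 = 6q − 5 ⇒ q = 8/9.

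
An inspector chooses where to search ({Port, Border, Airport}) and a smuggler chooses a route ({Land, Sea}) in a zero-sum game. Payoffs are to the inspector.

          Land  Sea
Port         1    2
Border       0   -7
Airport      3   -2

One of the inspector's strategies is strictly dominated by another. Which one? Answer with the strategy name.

Port gives a strictly higher payoff than Border against every column: 1 > 0, 2 > -7.
So Border is strictly dominated and the inspector never plays it.

Border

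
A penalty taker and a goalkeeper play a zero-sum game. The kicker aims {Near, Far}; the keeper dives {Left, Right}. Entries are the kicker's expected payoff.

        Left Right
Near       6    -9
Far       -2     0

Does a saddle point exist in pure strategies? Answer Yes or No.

No

Row minima: Near → -9, Far → -2; maximin = -2.
Column maxima: Left → 6, Right → 0; minimax = 0.
-2 ≠ 0, so no pure-strategy equilibrium exists.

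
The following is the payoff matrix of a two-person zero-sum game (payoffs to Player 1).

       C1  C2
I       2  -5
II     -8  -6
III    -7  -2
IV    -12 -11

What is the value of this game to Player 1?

Row minima: I → -5, II → -8, III → -7, IV → -12; maximin = -5.
Column maxima: C1 → 2, C2 → -2; minimax = -2.
-5 ≠ -2, so there is no saddle point; optimal play is mixed.
II is strictly dominated by I, so Player 1 never plays it.
IV is strictly dominated by I, so Player 1 never plays it.
On the remaining 2×2 (I, III vs C1, C2):
Let Player 1 play I with probability p. Expected payoff against C1: 2p + (-7)(1−p) = 9p − 7; against C2: (-5)p + (-2)(1−p) = −3p − 2.
Setting these equal: 9p − 7 = −3p − 2 ⇒ 12p = 5 ⇒ p = 5/12, and the value is (9)·(5/12) − 7 = -13/4.
For Player 2: with q = P(C1), equating I's and III's payoffs gives 7q − 5 = −5q − 2 ⇒ q = 1/4.

-13/4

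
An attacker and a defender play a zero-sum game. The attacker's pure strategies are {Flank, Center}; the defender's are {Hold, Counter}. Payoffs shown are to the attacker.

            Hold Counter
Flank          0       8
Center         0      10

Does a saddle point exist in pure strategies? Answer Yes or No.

Row minima: Flank → 0, Center → 0; maximin = 0.
Column maxima: Hold → 0, Counter → 10; minimax = 0.
maximin = minimax = 0, so a saddle point exists.

Yes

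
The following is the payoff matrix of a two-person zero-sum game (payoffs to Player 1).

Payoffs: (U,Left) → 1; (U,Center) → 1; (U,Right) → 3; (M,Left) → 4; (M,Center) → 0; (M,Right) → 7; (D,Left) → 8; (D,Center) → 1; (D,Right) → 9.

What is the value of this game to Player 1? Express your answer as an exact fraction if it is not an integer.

Row minima: U → 1, M → 0, D → 1; maximin = 1.
Column maxima: Left → 8, Center → 1, Right → 9; minimax = 1.
Since maximin = minimax = 1, there is a saddle point and the value is 1.

1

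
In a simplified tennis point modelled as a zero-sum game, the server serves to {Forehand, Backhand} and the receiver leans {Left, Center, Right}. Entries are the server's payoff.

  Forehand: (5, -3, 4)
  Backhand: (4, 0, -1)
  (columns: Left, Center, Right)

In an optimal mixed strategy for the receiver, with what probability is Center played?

5/8

Row minima: Forehand → -3, Backhand → -1; maximin = -1.
Column maxima: Left → 5, Center → 0, Right → 4; minimax = 0.
-1 ≠ 0, so there is no saddle point; optimal play is mixed.
Left is strictly dominated by Center (it gives the server strictly more in every row), so the receiver never plays it.
On the remaining 2×2 (Forehand, Backhand vs Center, Right):
Let the server play Forehand with probability p. Expected payoff against Center: (-3)p + 0(1−p) = −3p; against Right: 4p + (-1)(1−p) = 5p − 1.
Setting these equal: −3p = 5p − 1 ⇒ −8p = -1 ⇒ p = 1/8, and the value is (-3)·(1/8) = -3/8.
For the receiver: with q = P(Center), equating Forehand's and Backhand's payoffs gives −7q + 4 = q − 1 ⇒ q = 5/8.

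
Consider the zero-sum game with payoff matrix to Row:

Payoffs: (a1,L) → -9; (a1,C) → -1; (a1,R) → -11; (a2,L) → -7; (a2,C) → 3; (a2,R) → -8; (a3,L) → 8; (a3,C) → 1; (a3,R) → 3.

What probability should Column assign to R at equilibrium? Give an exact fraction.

Row minima: a1 → -11, a2 → -8, a3 → 1; maximin = 1.
Column maxima: L → 8, C → 3, R → 3; minimax = 3.
1 ≠ 3, so there is no saddle point; optimal play is mixed.
a1 is strictly dominated by a2, so Row never plays it.
L is strictly dominated by R (it gives Row strictly more in every row), so Column never plays it.
On the remaining 2×2 (a2, a3 vs C, R):
Let Row play a2 with probability p. Expected payoff against C: 3p + 1(1−p) = 2p + 1; against R: (-8)p + 3(1−p) = −11p + 3.
Setting these equal: 2p + 1 = −11p + 3 ⇒ 13p = 2 ⇒ p = 2/13, and the value is (2)·(2/13) + 1 = 17/13.
For Column: with q = P(C), equating a2's and a3's payoffs gives 11q − 8 = −2q + 3 ⇒ q = 11/13.

2/13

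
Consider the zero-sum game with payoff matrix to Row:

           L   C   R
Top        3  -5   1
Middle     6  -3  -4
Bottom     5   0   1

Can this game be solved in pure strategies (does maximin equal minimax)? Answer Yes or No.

Row minima: Top → -5, Middle → -4, Bottom → 0; maximin = 0.
Column maxima: L → 6, C → 0, R → 1; minimax = 0.
maximin = minimax = 0, so a saddle point exists.

Yes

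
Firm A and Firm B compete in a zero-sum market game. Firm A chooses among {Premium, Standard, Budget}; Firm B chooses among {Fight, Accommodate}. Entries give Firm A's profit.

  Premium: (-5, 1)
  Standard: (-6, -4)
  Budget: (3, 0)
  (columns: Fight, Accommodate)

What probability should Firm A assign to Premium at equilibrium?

1/3

Row minima: Premium → -5, Standard → -6, Budget → 0; maximin = 0.
Column maxima: Fight → 3, Accommodate → 1; minimax = 1.
0 ≠ 1, so there is no saddle point; optimal play is mixed.
Standard is strictly dominated by Premium, so Firm A never plays it.
On the remaining 2×2 (Premium, Budget vs Fight, Accommodate):
Let Firm A play Premium with probability p. Expected payoff against Fight: (-5)p + 3(1−p) = −8p + 3; against Accommodate: 1p + 0(1−p) = p.
Setting these equal: −8p + 3 = p ⇒ −9p = -3 ⇒ p = 1/3, and the value is (-8)·(1/3) + 3 = 1/3.
For Firm B: with q = P(Fight), equating Premium's and Budget's payoffs gives −6q + 1 = 3q ⇒ q = 1/9.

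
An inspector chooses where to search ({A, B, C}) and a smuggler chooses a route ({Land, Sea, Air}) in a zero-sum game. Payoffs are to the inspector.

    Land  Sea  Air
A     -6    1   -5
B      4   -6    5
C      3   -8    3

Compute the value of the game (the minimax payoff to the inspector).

-32/17

Row minima: A → -6, B → -6, C → -8; maximin = -6.
Column maxima: Land → 4, Sea → 1, Air → 5; minimax = 1.
-6 ≠ 1, so there is no saddle point; optimal play is mixed.
C is strictly dominated by B, so the inspector never plays it.
With C eliminated, Air is strictly dominated by Land (it gives the inspector strictly more in every remaining row), so the smuggler never plays it.
On the remaining 2×2 (A, B vs Land, Sea):
Let the inspector play A with probability p. Expected payoff against Land: (-6)p + 4(1−p) = −10p + 4; against Sea: 1p + (-6)(1−p) = 7p − 6.
Setting these equal: −10p + 4 = 7p − 6 ⇒ −17p = -10 ⇒ p = 10/17, and the value is (-10)·(10/17) + 4 = -32/17.
For the smuggler: with q = P(Land), equating A's and B's payoffs gives −7q + 1 = 10q − 6 ⇒ q = 7/17.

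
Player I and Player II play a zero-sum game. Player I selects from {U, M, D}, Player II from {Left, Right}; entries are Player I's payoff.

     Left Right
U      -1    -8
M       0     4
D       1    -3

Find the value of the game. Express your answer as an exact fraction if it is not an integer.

1/2

Row minima: U → -8, M → 0, D → -3; maximin = 0.
Column maxima: Left → 1, Right → 4; minimax = 1.
0 ≠ 1, so there is no saddle point; optimal play is mixed.
U is strictly dominated by M, so Player I never plays it.
On the remaining 2×2 (M, D vs Left, Right):
Let Player I play M with probability p. Expected payoff against Left: 0p + 1(1−p) = −p + 1; against Right: 4p + (-3)(1−p) = 7p − 3.
Setting these equal: −p + 1 = 7p − 3 ⇒ −8p = -4 ⇒ p = 1/2, and the value is (-1)·(1/2) + 1 = 1/2.
For Player II: with q = P(Left), equating M's and D's payoffs gives −4q + 4 = 4q − 3 ⇒ q = 7/8.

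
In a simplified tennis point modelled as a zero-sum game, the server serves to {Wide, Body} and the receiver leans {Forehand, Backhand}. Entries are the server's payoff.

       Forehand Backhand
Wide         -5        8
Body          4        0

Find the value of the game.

32/17

Row minima: Wide → -5, Body → 0; maximin = 0.
Column maxima: Forehand → 4, Backhand → 8; minimax = 4.
0 ≠ 4, so there is no saddle point; optimal play is mixed.
Let the server play Wide with probability p. Expected payoff against Forehand: (-5)p + 4(1−p) = −9p + 4; against Backhand: 8p + 0(1−p) = 8p.
Setting these equal: −9p + 4 = 8p ⇒ −17p = -4 ⇒ p = 4/17, and the value is (-9)·(4/17) + 4 = 32/17.
For the receiver: with q = P(Forehand), equating Wide's and Body's payoffs gives −13q + 8 = 4q ⇒ q = 8/17.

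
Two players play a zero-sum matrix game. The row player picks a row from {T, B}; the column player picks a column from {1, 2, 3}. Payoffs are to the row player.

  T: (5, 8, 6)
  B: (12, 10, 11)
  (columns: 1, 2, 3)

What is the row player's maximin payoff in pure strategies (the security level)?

Row minima: T → 5, B → 10.
The best of these is 10.

10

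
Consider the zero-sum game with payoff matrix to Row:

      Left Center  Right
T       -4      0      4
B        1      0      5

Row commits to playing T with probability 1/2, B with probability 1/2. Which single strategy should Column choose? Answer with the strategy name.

If Column plays Left, Row's expected payoff is (1/2)·(-4) + (1/2)·1 = -3/2.
If Column plays Center, Row's expected payoff is (1/2)·0 + (1/2)·0 = 0.
If Column plays Right, Row's expected payoff is (1/2)·4 + (1/2)·5 = 9/2.
Column minimizes Row's payoff; the smallest is -3/2, so the best response is Left.

Left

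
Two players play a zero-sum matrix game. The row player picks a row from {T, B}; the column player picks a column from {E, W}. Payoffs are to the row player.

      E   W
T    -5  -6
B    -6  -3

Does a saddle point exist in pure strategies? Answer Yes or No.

No

Row minima: T → -6, B → -6; maximin = -6.
Column maxima: E → -5, W → -3; minimax = -5.
-6 ≠ -5, so no pure-strategy equilibrium exists.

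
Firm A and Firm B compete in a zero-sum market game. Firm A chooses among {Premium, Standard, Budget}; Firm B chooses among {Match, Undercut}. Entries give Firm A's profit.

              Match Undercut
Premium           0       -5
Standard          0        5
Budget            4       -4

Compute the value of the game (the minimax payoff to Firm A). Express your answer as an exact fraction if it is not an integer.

20/13

Row minima: Premium → -5, Standard → 0, Budget → -4; maximin = 0.
Column maxima: Match → 4, Undercut → 5; minimax = 4.
0 ≠ 4, so there is no saddle point; optimal play is mixed.
Premium is strictly dominated by Budget, so Firm A never plays it.
On the remaining 2×2 (Standard, Budget vs Match, Undercut):
Let Firm A play Standard with probability p. Expected payoff against Match: 0p + 4(1−p) = −4p + 4; against Undercut: 5p + (-4)(1−p) = 9p − 4.
Setting these equal: −4p + 4 = 9p − 4 ⇒ −13p = -8 ⇒ p = 8/13, and the value is (-4)·(8/13) + 4 = 20/13.
For Firm B: with q = P(Match), equating Standard's and Budget's payoffs gives −5q + 5 = 8q − 4 ⇒ q = 9/13.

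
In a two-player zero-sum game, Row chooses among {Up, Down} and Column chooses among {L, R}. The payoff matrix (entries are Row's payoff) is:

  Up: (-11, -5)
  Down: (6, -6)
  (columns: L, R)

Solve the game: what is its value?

Row minima: Up → -11, Down → -6; maximin = -6.
Column maxima: L → 6, R → -5; minimax = -5.
-6 ≠ -5, so there is no saddle point; optimal play is mixed.
Let Row play Up with probability p. Expected payoff against L: (-11)p + 6(1−p) = −17p + 6; against R: (-5)p + (-6)(1−p) = p − 6.
Setting these equal: −17p + 6 = p − 6 ⇒ −18p = -12 ⇒ p = 2/3, and the value is (-17)·(2/3) + 6 = -16/3.
For Column: with q = P(L), equating Up's and Down's payoffs gives −6q − 5 = 12q − 6 ⇒ q = 1/18.

-16/3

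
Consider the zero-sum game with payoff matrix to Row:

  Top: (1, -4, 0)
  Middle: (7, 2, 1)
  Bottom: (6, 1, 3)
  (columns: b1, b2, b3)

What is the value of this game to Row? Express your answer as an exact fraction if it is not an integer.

Row minima: Top → -4, Middle → 1, Bottom → 1; maximin = 1.
Column maxima: b1 → 7, b2 → 2, b3 → 3; minimax = 2.
1 ≠ 2, so there is no saddle point; optimal play is mixed.
Top is strictly dominated by Middle, so Row never plays it.
b1 is strictly dominated by b2 (it gives Row strictly more in every row), so Column never plays it.
On the remaining 2×2 (Middle, Bottom vs b2, b3):
Let Row play Middle with probability p. Expected payoff against b2: 2p + 1(1−p) = p + 1; against b3: 1p + 3(1−p) = −2p + 3.
Setting these equal: p + 1 = −2p + 3 ⇒ 3p = 2 ⇒ p = 2/3, and the value is (1)·(2/3) + 1 = 5/3.
For Column: with q = P(b2), equating Middle's and Bottom's payoffs gives q + 1 = −2q + 3 ⇒ q = 2/3.

5/3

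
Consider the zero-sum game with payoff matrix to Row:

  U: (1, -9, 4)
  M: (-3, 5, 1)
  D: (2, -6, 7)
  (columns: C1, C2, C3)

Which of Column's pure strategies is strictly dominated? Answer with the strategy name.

C1 holds Row's payoff strictly below C3 in every row: 1 < 4, -3 < 1, 2 < 7.
So C3 is strictly dominated for Column.

C3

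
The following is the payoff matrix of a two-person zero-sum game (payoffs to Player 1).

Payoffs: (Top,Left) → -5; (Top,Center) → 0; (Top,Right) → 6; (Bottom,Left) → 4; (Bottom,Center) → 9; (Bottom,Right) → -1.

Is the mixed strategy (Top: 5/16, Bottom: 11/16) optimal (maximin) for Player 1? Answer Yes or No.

Against Left this mix gives (5/16)·(-5) + (11/16)·4 = 19/16.
Against Center this mix gives (5/16)·0 + (11/16)·9 = 99/16.
Against Right this mix gives (5/16)·6 + (11/16)·(-1) = 19/16.
All of Player 2's active replies (Left, Right) yield 19/16, and no column does worse for Player 1. The mix makes Player 2 indifferent and guarantees 19/16, so it is optimal.

Yes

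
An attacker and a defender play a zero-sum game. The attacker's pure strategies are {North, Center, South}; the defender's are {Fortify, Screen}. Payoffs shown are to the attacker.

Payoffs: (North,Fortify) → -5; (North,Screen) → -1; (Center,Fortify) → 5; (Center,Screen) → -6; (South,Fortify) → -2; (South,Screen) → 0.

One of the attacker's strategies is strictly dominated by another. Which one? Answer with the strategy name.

South gives a strictly higher payoff than North against every column: -2 > -5, 0 > -1.
So North is strictly dominated and the attacker never plays it.

North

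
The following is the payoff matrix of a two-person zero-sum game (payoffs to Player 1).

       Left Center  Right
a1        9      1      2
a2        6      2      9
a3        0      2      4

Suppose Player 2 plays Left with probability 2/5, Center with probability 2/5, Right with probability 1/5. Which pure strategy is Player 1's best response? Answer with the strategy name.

Expected payoff of a1: (2/5)·9 + (2/5)·1 + (1/5)·2 = 22/5.
Expected payoff of a2: (2/5)·6 + (2/5)·2 + (1/5)·9 = 5.
Expected payoff of a3: (2/5)·0 + (2/5)·2 + (1/5)·4 = 8/5.
The largest is 5, so Player 1's best response is a2.

a2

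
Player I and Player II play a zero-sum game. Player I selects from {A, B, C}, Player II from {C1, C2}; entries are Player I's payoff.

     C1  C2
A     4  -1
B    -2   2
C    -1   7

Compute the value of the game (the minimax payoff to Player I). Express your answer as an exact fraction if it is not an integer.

27/13

Row minima: A → -1, B → -2, C → -1; maximin = -1.
Column maxima: C1 → 4, C2 → 7; minimax = 4.
-1 ≠ 4, so there is no saddle point; optimal play is mixed.
B is strictly dominated by C, so Player I never plays it.
On the remaining 2×2 (A, C vs C1, C2):
Let Player I play A with probability p. Expected payoff against C1: 4p + (-1)(1−p) = 5p − 1; against C2: (-1)p + 7(1−p) = −8p + 7.
Setting these equal: 5p − 1 = −8p + 7 ⇒ 13p = 8 ⇒ p = 8/13, and the value is (5)·(8/13) − 1 = 27/13.
For Player II: with q = P(C1), equating A's and C's payoffs gives 5q − 1 = −8q + 7 ⇒ q = 8/13.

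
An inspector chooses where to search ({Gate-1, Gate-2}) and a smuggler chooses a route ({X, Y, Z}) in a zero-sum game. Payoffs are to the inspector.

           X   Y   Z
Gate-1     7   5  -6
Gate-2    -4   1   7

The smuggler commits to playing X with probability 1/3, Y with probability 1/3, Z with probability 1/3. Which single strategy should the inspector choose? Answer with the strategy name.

Gate-1

Expected payoff of Gate-1: (1/3)·7 + (1/3)·5 + (1/3)·(-6) = 2.
Expected payoff of Gate-2: (1/3)·(-4) + (1/3)·1 + (1/3)·7 = 4/3.
The largest is 2, so the inspector's best response is Gate-1.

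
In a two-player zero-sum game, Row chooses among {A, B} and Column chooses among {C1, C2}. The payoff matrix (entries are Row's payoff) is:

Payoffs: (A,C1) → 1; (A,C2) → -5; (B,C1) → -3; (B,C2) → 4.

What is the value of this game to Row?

-11/13

Row minima: A → -5, B → -3; maximin = -3.
Column maxima: C1 → 1, C2 → 4; minimax = 1.
-3 ≠ 1, so there is no saddle point; optimal play is mixed.
Let Row play A with probability p. Expected payoff against C1: 1p + (-3)(1−p) = 4p − 3; against C2: (-5)p + 4(1−p) = −9p + 4.
Setting these equal: 4p − 3 = −9p + 4 ⇒ 13p = 7 ⇒ p = 7/13, and the value is (4)·(7/13) − 3 = -11/13.
For Column: with q = P(C1), equating A's and B's payoffs gives 6q − 5 = −7q + 4 ⇒ q = 9/13.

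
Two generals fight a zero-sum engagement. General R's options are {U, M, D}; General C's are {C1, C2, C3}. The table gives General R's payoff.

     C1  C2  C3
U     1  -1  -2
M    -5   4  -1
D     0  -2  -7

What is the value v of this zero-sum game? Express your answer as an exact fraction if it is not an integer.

Row minima: U → -2, M → -5, D → -7; maximin = -2.
Column maxima: C1 → 1, C2 → 4, C3 → -1; minimax = -1.
-2 ≠ -1, so there is no saddle point; optimal play is mixed.
D is strictly dominated by U, so General R never plays it.
C2 is strictly dominated by C3 (it gives General R strictly more in every row), so General C never plays it.
On the remaining 2×2 (U, M vs C1, C3):
Let General R play U with probability p. Expected payoff against C1: 1p + (-5)(1−p) = 6p − 5; against C3: (-2)p + (-1)(1−p) = −p − 1.
Setting these equal: 6p − 5 = −p − 1 ⇒ 7p = 4 ⇒ p = 4/7, and the value is (6)·(4/7) − 5 = -11/7.
For General C: with q = P(C1), equating U's and M's payoffs gives 3q − 2 = −4q − 1 ⇒ q = 1/7.

-11/7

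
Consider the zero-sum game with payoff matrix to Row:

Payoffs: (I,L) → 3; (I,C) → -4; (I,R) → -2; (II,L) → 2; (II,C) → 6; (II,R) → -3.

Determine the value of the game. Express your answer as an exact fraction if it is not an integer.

Row minima: I → -4, II → -3; maximin = -3.
Column maxima: L → 3, C → 6, R → -2; minimax = -2.
-3 ≠ -2, so there is no saddle point; optimal play is mixed.
L is strictly dominated by R (it gives Row strictly more in every row), so Column never plays it.
On the remaining 2×2 (I, II vs C, R):
Let Row play I with probability p. Expected payoff against C: (-4)p + 6(1−p) = −10p + 6; against R: (-2)p + (-3)(1−p) = p − 3.
Setting these equal: −10p + 6 = p − 3 ⇒ −11p = -9 ⇒ p = 9/11, and the value is (-10)·(9/11) + 6 = -24/11.
For Column: with q = P(C), equating I's and II's payoffs gives −2q − 2 = 9q − 3 ⇒ q = 1/11.

-24/11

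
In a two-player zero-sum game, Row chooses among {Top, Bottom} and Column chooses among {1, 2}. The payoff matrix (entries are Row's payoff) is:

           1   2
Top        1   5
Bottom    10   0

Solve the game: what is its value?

Row minima: Top → 1, Bottom → 0; maximin = 1.
Column maxima: 1 → 10, 2 → 5; minimax = 5.
1 ≠ 5, so there is no saddle point; optimal play is mixed.
Let Row play Top with probability p. Expected payoff against 1: 1p + 10(1−p) = −9p + 10; against 2: 5p + 0(1−p) = 5p.
Setting these equal: −9p + 10 = 5p ⇒ −14p = -10 ⇒ p = 5/7, and the value is (-9)·(5/7) + 10 = 25/7.
For Column: with q = P(1), equating Top's and Bottom's payoffs gives −4q + 5 = 10q ⇒ q = 5/14.

25/7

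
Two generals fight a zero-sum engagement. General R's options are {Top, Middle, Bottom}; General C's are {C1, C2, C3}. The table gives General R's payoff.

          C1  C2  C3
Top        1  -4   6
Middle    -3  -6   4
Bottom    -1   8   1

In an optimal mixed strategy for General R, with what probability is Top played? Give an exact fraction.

9/14

Row minima: Top → -4, Middle → -6, Bottom → -1; maximin = -1.
Column maxima: C1 → 1, C2 → 8, C3 → 6; minimax = 1.
-1 ≠ 1, so there is no saddle point; optimal play is mixed.
Middle is strictly dominated by Top, so General R never plays it.
C3 is strictly dominated by C1 (it gives General R strictly more in every row), so General C never plays it.
On the remaining 2×2 (Top, Bottom vs C1, C2):
Let General R play Top with probability p. Expected payoff against C1: 1p + (-1)(1−p) = 2p − 1; against C2: (-4)p + 8(1−p) = −12p + 8.
Setting these equal: 2p − 1 = −12p + 8 ⇒ 14p = 9 ⇒ p = 9/14, and the value is (2)·(9/14) − 1 = 2/7.
For General C: with q = P(C1), equating Top's and Bottom's payoffs gives 5q − 4 = −9q + 8 ⇒ q = 6/7.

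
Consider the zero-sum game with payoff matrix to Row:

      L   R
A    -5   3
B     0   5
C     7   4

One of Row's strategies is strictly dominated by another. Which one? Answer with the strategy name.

B gives a strictly higher payoff than A against every column: 0 > -5, 5 > 3.
So A is strictly dominated and Row never plays it.

A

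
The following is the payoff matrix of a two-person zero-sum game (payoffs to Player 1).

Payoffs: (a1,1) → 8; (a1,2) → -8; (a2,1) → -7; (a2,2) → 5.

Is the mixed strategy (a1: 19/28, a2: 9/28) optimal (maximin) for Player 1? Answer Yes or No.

No

Against 1 this mix gives (19/28)·8 + (9/28)·(-7) = 89/28.
Against 2 this mix gives (19/28)·(-8) + (9/28)·5 = -107/28.
Player 2 will play 2, holding Player 1 to -107/28. Shifting weight toward the row that does better against 2 would raise this floor (the equalizing mix achieves -4/7 against both 2 and 1), so the proposed strategy is not optimal.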